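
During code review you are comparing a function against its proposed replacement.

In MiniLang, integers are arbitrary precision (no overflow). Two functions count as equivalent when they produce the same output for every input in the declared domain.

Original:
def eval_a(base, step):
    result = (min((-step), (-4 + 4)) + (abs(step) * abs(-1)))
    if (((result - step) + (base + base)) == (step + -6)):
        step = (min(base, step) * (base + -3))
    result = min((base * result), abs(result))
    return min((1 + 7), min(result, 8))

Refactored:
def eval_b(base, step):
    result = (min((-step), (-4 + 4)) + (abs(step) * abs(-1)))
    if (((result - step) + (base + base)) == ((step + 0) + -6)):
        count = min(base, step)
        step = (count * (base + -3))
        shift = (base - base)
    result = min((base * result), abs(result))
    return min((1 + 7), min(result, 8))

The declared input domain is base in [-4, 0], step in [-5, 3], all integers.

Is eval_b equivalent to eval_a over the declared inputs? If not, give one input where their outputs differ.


Although statement counts differ, arithmetic usage differs, local variable names differ, constant usage differs, 45/45 inputs agree.
verdict: equivalent


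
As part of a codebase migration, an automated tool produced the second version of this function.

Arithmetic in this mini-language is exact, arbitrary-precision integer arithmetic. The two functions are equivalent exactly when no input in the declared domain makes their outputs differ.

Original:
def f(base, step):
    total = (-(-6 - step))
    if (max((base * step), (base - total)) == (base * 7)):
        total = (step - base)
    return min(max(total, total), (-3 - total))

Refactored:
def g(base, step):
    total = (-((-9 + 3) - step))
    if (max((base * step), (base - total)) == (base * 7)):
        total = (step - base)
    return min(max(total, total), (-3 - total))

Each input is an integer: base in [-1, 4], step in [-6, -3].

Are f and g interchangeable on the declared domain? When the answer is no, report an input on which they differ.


This is a faithful refactor — constant usage differs; also arithmetic usage differs, but the computed results match everywhere.
Spot check at base=-1, step=-6 — f: total=0, then (max((base * step), (base - total)) == (base * 7)) is false, then returns -3. g: total=0, then (max((base * step), (base - total)) == (base * 7)) is false, then returns -3. Both give -3.
Sweeping the whole domain (24 inputs) finds no disagreement.
verdict: equivalent


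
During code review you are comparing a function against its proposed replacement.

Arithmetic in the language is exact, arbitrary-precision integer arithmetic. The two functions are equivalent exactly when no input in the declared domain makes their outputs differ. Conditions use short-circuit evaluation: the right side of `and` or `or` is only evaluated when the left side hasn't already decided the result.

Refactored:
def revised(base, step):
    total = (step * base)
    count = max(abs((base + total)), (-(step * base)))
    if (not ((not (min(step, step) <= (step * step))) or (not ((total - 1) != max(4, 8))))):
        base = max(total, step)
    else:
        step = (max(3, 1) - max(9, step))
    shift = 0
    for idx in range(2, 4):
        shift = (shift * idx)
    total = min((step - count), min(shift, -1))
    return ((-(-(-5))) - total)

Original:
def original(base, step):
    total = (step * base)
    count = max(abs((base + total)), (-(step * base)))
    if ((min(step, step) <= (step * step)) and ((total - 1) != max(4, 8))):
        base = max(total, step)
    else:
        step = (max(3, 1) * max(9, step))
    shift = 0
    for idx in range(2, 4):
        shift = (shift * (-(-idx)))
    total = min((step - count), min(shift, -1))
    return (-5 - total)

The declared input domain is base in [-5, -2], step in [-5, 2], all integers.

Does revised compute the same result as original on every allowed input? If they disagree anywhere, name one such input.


Take base=-3, step=-3.
original: total := 9 | count := 6 | ((min(step, step) <= (step * step)) and ((total - 1) != max(4, 8))): false | step := 27 | shift := 0 | iter idx=2: | shift := 0 | iter idx=3: | shift := 0 | total := -1 | result -4
revised: total := 9 | count := 6 | (not ((not (min(step, step) <= (step * step))) or (not ((total - 1) != max(4, 8))))): false | step := -6 | shift := 0 | iter idx=2: | shift := 0 | iter idx=3: | shift := 0 | total := -12 | result 7
-4 against 7: the behavior changed.
verdict: not equivalent; witness: base=-3, step=-3


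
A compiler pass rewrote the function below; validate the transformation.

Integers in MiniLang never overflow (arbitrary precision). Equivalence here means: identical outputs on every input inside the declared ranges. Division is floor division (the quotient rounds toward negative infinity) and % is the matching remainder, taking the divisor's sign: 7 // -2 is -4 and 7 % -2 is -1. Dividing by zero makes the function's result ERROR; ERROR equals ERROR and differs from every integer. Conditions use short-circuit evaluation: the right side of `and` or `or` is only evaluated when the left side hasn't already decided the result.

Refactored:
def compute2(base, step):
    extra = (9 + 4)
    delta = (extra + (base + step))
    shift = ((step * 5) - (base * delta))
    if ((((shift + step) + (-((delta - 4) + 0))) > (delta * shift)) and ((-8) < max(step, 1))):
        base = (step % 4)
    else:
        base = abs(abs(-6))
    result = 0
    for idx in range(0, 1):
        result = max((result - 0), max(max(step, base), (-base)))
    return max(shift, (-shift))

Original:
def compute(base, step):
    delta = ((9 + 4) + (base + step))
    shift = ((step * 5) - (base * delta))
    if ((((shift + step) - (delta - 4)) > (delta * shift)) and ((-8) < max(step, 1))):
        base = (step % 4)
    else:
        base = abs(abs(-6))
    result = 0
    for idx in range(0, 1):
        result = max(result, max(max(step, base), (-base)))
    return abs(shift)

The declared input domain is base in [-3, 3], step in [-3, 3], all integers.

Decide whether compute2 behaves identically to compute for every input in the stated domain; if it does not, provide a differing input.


Comparing the listings, the differences include: local variable names differ, and min/max/abs usage differs, and statement counts differ, and constant usage differs, and arithmetic usage differs.
Spot check at base=1, step=-1 — compute: delta = 13; shift = -18; ((((shift + step) - (delta - 4)) > (delta * shift)) and ((-8) < max(step, 1))) -> true; base = 3; result = 0; [idx=0]; result = 3; return 18. compute2: extra = 13; delta = 13; shift = -18; ((((shift + step) + (-((delta - 4) + 0))) > (delta * shift)) and ((-8) < max(step, 1))) -> true; base = 3; result = 0; [idx=0]; result = 3; return 18. Both give 18.
Across all 49 domain points the two functions coincide.
verdict: equivalent


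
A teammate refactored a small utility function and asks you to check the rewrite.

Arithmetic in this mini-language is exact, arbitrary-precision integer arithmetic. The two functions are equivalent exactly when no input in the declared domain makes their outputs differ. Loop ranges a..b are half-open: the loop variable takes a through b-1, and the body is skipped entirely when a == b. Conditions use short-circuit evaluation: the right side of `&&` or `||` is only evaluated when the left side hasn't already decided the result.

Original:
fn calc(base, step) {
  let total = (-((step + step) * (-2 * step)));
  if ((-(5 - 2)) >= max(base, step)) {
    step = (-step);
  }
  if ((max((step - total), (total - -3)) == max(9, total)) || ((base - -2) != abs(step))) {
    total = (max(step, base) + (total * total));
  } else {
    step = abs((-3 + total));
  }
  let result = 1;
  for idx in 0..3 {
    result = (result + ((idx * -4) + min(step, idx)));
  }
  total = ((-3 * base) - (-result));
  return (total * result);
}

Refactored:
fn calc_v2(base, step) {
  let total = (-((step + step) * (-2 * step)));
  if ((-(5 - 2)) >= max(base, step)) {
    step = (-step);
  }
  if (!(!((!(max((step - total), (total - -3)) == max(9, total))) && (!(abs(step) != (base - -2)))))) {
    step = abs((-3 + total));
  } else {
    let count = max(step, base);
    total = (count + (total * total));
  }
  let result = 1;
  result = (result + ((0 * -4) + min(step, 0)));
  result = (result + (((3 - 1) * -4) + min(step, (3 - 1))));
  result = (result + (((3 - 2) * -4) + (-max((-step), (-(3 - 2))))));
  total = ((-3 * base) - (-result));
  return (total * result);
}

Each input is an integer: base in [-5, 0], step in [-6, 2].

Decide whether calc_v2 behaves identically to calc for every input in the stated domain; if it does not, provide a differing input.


Changes here: constant usage differs, and statement counts differ, and arithmetic usage differs, and local variable names differ, and loop structure differs, and boolean connective usage differs, and min/max/abs usage differs; the full 54-point sweep finds no disagreement.
verdict: equivalent


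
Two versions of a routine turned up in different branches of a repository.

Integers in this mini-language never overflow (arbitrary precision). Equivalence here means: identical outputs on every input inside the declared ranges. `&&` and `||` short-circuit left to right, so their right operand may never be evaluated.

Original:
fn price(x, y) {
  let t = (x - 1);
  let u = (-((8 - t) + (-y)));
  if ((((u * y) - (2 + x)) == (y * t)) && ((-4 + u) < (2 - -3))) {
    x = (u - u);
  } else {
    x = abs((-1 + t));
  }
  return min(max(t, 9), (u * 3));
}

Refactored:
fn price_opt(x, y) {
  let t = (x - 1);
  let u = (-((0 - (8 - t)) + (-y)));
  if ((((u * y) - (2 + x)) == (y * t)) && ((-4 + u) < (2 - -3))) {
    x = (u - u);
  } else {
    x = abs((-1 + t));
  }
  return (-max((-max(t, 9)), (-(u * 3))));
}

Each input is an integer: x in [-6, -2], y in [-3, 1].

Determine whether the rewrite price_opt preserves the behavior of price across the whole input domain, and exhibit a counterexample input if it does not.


At x=-6, y=-3: price gives -54, price_opt gives 9.
verdict: not equivalent; witness: x=-6, y=-3


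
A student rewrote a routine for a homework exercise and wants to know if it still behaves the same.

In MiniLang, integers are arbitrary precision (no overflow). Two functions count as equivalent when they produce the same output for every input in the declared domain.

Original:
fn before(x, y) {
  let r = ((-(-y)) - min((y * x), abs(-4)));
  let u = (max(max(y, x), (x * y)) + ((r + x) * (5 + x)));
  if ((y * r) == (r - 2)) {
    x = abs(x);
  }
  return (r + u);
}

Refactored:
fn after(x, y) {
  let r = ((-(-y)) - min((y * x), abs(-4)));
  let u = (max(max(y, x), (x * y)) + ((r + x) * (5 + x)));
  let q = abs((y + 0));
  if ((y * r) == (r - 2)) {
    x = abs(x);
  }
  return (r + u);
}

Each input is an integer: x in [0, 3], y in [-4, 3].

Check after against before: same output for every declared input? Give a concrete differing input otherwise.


The two versions differ — the changes include statement counts differ; also constant usage differs; also local variable names differ; also min/max/abs usage differs; also arithmetic usage differs.
Tracing x=1, y=2: before: r=0, then u=8, then ((y * r) == (r - 2)) is false, then returns 8 | after: r=0, then u=8, then q=2, then ((y * r) == (r - 2)) is false, then returns 8 — matching result 8.
Sweeping the whole domain (32 inputs) finds no disagreement.
verdict: equivalent


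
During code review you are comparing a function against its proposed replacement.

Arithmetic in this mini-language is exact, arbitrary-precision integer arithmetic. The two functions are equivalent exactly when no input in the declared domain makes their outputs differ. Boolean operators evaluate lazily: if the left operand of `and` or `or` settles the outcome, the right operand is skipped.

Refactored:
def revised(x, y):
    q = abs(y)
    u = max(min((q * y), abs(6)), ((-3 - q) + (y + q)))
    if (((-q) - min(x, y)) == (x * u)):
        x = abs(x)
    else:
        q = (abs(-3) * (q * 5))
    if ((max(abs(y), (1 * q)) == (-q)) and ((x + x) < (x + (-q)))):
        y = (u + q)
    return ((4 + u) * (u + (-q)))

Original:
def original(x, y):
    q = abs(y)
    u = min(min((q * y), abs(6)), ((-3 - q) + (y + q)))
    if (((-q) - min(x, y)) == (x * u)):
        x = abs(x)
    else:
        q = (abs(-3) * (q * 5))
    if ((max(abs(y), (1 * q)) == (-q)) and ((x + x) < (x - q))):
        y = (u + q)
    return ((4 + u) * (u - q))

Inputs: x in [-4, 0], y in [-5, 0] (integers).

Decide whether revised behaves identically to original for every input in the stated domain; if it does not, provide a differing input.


These are not equivalent — on x=-4, y=-5 the outputs split (2100 vs 332).
original: q := 5 | u := -25 | (((-q) - min(x, y)) == (x * u)): false | q := 75 | ((max(abs(y), (1 * q)) == (-q)) and ((x + x) < (x - q))): false | result 2100
revised: q := 5 | u := -8 | (((-q) - min(x, y)) == (x * u)): false | q := 75 | ((max(abs(y), (1 * q)) == (-q)) and ((x + x) < (x + (-q)))): false | result 332
verdict: not equivalent; witness: x=-4, y=-5


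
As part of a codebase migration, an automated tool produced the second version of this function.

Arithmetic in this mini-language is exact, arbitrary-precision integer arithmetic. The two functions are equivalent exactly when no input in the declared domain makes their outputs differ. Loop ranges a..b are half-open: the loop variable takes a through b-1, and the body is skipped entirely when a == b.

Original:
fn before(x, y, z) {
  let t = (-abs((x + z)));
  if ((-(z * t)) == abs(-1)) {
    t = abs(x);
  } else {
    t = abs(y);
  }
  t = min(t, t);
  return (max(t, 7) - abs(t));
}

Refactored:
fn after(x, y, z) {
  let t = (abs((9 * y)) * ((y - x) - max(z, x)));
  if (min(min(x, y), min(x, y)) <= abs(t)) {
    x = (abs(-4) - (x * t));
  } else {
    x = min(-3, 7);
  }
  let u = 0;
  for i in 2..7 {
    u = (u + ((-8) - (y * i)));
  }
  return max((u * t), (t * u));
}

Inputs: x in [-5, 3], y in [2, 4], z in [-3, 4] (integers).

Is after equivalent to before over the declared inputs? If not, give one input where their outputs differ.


Input x=-5, y=2, z=-3: 5 from before versus -14400 from after.
verdict: not equivalent; witness: x=-5, y=2, z=-3


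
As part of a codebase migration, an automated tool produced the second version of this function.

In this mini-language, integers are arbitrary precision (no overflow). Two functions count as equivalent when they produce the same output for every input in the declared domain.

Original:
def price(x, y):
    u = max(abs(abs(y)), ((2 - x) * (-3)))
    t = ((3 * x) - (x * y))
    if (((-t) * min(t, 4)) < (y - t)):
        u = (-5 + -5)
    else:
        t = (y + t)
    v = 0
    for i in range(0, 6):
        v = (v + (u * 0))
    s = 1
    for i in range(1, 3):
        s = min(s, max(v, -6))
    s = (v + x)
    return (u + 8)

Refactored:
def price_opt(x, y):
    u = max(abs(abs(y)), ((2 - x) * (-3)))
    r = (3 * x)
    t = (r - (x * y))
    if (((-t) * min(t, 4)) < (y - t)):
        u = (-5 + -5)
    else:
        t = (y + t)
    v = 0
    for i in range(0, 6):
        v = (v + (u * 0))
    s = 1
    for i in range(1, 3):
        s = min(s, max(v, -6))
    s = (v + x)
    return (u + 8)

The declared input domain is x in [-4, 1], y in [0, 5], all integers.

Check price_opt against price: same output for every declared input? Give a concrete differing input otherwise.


The two are interchangeable: statement counts differ, plus local variable names differ, and every declared input agrees.
Tracing x=0, y=4: price: u becomes 4; next t becomes 0; next (((-t) * min(t, 4)) < (y - t)) evaluates to true; next u becomes -10; next v becomes 0; next at i=0:; next v becomes 0; next at i=1:; next v becomes 0; next at i=2:; next v becomes 0; next at i=3:; next v becomes 0; next at i=4:; next v becomes 0; next at i=5:; next v becomes 0; next s becomes 1; next at i=1:; next s becomes 0; next at i=2:; next s becomes 0; next s becomes 0; next final value -2 | price_opt: u becomes 4; next r becomes 0; next t becomes 0; next (((-t) * min(t, 4)) < (y - t)) evaluates to true; next u becomes -10; next v becomes 0; next at i=0:; next v becomes 0; next at i=1:; next v becomes 0; next at i=2:; next v becomes 0; next at i=3:; next v becomes 0; next at i=4:; next v becomes 0; next at i=5:; next v becomes 0; next s becomes 1; next at i=1:; next s becomes 0; next at i=2:; next s becomes 0; next s becomes 0; next final value -2 — matching result -2.
Every one of the 36 inputs gives matching results.
verdict: equivalent


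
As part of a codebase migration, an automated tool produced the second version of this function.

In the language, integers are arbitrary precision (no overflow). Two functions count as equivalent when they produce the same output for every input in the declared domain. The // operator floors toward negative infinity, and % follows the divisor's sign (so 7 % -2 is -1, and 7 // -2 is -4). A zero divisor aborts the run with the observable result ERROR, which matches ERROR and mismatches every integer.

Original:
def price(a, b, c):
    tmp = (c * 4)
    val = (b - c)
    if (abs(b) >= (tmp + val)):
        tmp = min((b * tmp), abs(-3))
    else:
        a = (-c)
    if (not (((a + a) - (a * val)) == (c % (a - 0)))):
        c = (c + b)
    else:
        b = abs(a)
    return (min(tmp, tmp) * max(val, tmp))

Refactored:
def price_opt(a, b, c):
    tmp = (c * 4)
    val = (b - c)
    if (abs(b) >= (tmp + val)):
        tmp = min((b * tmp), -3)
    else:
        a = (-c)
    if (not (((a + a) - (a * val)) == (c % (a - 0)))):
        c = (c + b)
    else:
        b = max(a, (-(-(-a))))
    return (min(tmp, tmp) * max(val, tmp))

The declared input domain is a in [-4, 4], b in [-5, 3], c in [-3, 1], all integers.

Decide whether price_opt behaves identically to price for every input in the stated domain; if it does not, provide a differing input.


On input a=-4, b=-5, c=-3, price returns 9 while price_opt returns 6.
verdict: not equivalent; witness: a=-4, b=-5, c=-3


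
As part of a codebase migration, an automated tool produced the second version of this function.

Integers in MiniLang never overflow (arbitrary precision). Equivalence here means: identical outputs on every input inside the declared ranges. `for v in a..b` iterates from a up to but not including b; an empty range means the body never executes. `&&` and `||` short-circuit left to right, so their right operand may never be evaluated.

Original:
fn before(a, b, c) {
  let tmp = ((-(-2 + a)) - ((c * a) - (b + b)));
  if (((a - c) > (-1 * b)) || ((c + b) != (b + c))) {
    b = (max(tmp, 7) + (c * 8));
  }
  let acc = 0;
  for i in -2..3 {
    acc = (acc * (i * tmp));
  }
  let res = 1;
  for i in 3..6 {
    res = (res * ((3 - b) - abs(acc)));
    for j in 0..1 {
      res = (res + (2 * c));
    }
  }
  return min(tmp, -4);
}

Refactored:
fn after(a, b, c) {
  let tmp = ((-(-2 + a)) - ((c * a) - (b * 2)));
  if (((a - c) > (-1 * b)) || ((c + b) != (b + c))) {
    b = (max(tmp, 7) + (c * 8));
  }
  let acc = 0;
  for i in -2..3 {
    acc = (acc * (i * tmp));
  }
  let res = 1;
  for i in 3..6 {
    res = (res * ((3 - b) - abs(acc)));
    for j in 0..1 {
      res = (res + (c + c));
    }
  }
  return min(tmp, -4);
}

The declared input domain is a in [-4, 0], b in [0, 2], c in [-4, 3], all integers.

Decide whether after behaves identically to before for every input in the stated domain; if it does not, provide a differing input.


Comparing the listings, the differences include: same computation, different form.
One worked example (a=-3, b=0, c=-4) — before: tmp becomes -7; next (((a - c) > (-1 * b)) || ((c + b) != (b + c))) evaluates to true; next b becomes -25; next acc becomes 0; next at i=-2:; next acc becomes 0; next at i=-1:; next acc becomes 0; next at i=0:; next acc becomes 0; next at i=1:; next acc becomes 0; next at i=2:; next acc becomes 0; next res becomes 1; next at i=3:; next res becomes 28; next at j=0:; next res becomes 20; next at i=4:; next res becomes 560; next at j=0:; next res becomes 552; next at i=5:; next res becomes 15456; next at j=0:; next res becomes 15448; next final value -7; after: tmp becomes -7; next (((a - c) > (-1 * b)) || ((c + b) != (b + c))) evaluates to true; next b becomes -25; next acc becomes 0; next at i=-2:; next acc becomes 0; next at i=-1:; next acc becomes 0; next at i=0:; next acc becomes 0; next at i=1:; next acc becomes 0; next at i=2:; next acc becomes 0; next res becomes 1; next at i=3:; next res becomes 28; next at j=0:; next res becomes 20; next at i=4:; next res becomes 560; next at j=0:; next res becomes 552; next at i=5:; next res becomes 15456; next at j=0:; next res becomes 15448; next final value -7; agreement on -7.
An exhaustive pass over the 120 declared inputs shows identical outputs.
verdict: equivalent


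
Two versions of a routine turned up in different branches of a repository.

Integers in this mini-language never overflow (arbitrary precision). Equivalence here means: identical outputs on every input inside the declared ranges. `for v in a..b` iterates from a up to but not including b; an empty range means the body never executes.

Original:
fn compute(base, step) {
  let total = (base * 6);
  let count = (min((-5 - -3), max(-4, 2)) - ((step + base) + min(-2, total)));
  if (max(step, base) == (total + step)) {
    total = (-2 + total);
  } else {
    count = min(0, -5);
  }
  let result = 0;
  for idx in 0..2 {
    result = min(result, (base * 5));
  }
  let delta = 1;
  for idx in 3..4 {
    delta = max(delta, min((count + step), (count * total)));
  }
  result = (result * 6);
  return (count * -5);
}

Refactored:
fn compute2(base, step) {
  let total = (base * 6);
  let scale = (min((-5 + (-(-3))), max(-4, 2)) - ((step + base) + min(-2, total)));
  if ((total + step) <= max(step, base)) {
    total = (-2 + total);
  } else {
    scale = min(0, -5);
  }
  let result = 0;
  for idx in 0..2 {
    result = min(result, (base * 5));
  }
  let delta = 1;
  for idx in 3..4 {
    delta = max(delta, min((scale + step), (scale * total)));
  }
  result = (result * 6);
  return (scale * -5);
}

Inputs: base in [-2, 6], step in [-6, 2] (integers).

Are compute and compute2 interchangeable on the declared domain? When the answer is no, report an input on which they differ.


Evaluate both at base=-2, step=-6.
compute: total = -12; count = 18; (max(step, base) == (total + step)) -> false; count = -5; result = 0; [idx=0]; result = -10; [idx=1]; result = -10; delta = 1; [idx=3]; delta = 1; result = -60; return 25
compute2: total = -12; scale = 18; ((total + step) <= max(step, base)) -> true; total = -14; result = 0; [idx=0]; result = -10; [idx=1]; result = -10; delta = 1; [idx=3]; delta = 1; result = -60; return -90
25 against -90: the behavior changed.
verdict: not equivalent; witness: base=-2, step=-6


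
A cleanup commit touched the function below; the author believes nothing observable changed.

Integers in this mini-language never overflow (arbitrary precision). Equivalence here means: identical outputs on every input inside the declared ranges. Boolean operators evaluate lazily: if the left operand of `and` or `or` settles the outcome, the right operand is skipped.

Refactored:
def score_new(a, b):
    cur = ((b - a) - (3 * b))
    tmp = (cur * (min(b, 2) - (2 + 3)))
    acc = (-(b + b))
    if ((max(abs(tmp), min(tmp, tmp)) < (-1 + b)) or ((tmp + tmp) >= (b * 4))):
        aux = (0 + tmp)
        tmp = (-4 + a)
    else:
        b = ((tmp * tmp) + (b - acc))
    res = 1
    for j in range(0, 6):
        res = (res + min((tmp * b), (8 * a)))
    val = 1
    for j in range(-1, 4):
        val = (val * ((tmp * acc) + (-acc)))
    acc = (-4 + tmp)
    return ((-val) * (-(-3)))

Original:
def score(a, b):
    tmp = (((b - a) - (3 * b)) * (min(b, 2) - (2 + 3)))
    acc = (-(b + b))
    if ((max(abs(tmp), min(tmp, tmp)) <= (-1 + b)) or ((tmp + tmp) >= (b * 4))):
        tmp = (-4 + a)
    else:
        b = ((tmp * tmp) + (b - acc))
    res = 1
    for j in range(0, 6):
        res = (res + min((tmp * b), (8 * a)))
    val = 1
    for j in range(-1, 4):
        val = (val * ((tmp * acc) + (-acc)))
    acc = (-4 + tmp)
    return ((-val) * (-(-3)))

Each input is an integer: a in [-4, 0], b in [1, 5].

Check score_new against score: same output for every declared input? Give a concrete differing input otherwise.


Run the pair on a=-2, b=1.
score: tmp=0, then acc=-2, then ((max(abs(tmp), min(tmp, tmp)) <= (-1 + b)) or ((tmp + tmp) >= (b * 4))) is true, then tmp=-6, then res=1, then (j=0), then res=-15, then (j=1), then res=-31, then (j=2), then res=-47, then (j=3), then res=-63, then (j=4), then res=-79, then (j=5), then res=-95, then val=1, then (j=-1), then val=14, then (j=0), then val=196, then (j=1), then val=2744, then (j=2), then val=38416, then (j=3), then val=537824, then acc=-10, then returns -1613472
score_new: cur=0, then tmp=0, then acc=-2, then ((max(abs(tmp), min(tmp, tmp)) < (-1 + b)) or ((tmp + tmp) >= (b * 4))) is false, then b=3, then res=1, then (j=0), then res=-15, then (j=1), then res=-31, then (j=2), then res=-47, then (j=3), then res=-63, then (j=4), then res=-79, then (j=5), then res=-95, then val=1, then (j=-1), then val=2, then (j=0), then val=4, then (j=1), then val=8, then (j=2), then val=16, then (j=3), then val=32, then acc=-4, then returns -96
-1613472 vs -96 — the two versions disagree here.
verdict: not equivalent; witness: a=-2, b=1


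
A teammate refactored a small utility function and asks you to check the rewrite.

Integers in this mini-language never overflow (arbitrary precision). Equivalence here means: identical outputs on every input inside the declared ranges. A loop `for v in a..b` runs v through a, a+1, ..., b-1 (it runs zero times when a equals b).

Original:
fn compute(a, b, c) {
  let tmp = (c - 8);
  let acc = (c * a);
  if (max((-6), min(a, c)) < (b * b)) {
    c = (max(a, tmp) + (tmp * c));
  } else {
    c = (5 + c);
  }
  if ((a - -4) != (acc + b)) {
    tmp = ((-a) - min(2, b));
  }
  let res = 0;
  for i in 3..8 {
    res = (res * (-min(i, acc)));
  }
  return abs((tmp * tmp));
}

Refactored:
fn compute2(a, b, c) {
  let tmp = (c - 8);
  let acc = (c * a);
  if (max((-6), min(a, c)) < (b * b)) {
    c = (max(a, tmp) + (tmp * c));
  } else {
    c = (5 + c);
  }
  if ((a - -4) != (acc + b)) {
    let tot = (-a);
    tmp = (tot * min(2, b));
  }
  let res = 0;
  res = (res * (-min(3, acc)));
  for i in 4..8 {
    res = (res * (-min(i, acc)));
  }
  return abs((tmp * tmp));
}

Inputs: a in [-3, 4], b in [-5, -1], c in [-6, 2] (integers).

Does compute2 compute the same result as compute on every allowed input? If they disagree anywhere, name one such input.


Try a=-3, b=-5, c=-6.
compute: tmp becomes -14; next acc becomes 18; next (max((-6), min(a, c)) < (b * b)) evaluates to true; next c becomes 81; next ((a - -4) != (acc + b)) evaluates to true; next tmp becomes 8; next res becomes 0; next at i=3:; next res becomes 0; next at i=4:; next res becomes 0; next at i=5:; next res becomes 0; next at i=6:; next res becomes 0; next at i=7:; next res becomes 0; next final value 64
compute2: tmp becomes -14; next acc becomes 18; next (max((-6), min(a, c)) < (b * b)) evaluates to true; next c becomes 81; next ((a - -4) != (acc + b)) evaluates to true; next tot becomes 3; next tmp becomes -15; next res becomes 0; next res becomes 0; next at i=4:; next res becomes 0; next at i=5:; next res becomes 0; next at i=6:; next res becomes 0; next at i=7:; next res becomes 0; next final value 225
64 != 225, so the rewrite changes behavior.
verdict: not equivalent; witness: a=-3, b=-5, c=-6


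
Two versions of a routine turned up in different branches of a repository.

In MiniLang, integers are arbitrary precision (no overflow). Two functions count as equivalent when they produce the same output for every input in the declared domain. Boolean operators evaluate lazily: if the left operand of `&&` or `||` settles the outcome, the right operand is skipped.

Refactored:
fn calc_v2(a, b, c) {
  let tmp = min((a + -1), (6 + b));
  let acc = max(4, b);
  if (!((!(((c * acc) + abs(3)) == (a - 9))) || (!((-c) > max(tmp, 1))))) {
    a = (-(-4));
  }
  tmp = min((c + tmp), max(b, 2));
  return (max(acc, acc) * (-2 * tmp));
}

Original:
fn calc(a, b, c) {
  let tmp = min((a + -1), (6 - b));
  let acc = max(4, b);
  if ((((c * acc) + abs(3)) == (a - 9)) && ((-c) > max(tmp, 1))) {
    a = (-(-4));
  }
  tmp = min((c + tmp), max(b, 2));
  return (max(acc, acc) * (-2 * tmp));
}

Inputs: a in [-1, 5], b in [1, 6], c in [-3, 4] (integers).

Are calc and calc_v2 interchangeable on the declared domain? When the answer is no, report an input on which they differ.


Take a=2, b=6, c=-3.
calc: tmp = 0; acc = 6; ((((c * acc) + abs(3)) == (a - 9)) && ((-c) > max(tmp, 1))) -> false; tmp = -3; return 36
calc_v2: tmp = 1; acc = 6; (!((!(((c * acc) + abs(3)) == (a - 9))) || (!((-c) > max(tmp, 1))))) -> false; tmp = -2; return 24
36 and 24 differ, so these are not the same function on this domain.
verdict: not equivalent; witness: a=2, b=6, c=-3


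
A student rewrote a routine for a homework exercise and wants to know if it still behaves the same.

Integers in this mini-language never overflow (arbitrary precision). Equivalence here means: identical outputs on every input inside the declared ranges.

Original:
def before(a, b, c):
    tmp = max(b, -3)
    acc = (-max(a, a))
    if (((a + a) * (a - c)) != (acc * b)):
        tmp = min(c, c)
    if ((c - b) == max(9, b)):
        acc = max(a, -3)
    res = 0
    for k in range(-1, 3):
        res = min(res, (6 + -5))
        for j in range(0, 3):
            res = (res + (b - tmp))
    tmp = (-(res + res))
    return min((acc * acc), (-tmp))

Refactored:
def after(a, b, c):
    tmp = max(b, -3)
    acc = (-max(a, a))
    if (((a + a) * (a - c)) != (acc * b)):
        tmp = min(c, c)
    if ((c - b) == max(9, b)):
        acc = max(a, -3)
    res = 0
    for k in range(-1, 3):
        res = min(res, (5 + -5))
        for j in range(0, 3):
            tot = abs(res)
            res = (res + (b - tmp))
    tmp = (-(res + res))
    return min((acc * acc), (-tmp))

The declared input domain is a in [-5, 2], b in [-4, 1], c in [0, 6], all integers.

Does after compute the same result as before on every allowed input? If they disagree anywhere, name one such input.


Evaluate both at a=-5, b=1, c=0.
before: tmp=1, then acc=5, then (((a + a) * (a - c)) != (acc * b)) is true, then tmp=0, then ((c - b) == max(9, b)) is false, then res=0, then (k=-1), then res=0, then (j=0), then res=1, then (j=1), then res=2, then (j=2), then res=3, then (k=0), then res=1, then (j=0), then res=2, then (j=1), then res=3, then (j=2), then res=4, then (k=1), then res=1, then (j=0), then res=2, then (j=1), then res=3, then (j=2), then res=4, then (k=2), then res=1, then (j=0), then res=2, then (j=1), then res=3, then (j=2), then res=4, then tmp=-8, then returns 8
after: tmp=1, then acc=5, then (((a + a) * (a - c)) != (acc * b)) is true, then tmp=0, then ((c - b) == max(9, b)) is false, then res=0, then (k=-1), then res=0, then (j=0), then tot=0, then res=1, then (j=1), then tot=1, then res=2, then (j=2), then tot=2, then res=3, then (k=0), then res=0, then (j=0), then tot=0, then res=1, then (j=1), then tot=1, then res=2, then (j=2), then tot=2, then res=3, then (k=1), then res=0, then (j=0), then tot=0, then res=1, then (j=1), then tot=1, then res=2, then (j=2), then tot=2, then res=3, then (k=2), then res=0, then (j=0), then tot=0, then res=1, then (j=1), then tot=1, then res=2, then (j=2), then tot=2, then res=3, then tmp=-6, then returns 6
8 vs 6 — the two versions disagree here.
verdict: not equivalent; witness: a=-5, b=1, c=0


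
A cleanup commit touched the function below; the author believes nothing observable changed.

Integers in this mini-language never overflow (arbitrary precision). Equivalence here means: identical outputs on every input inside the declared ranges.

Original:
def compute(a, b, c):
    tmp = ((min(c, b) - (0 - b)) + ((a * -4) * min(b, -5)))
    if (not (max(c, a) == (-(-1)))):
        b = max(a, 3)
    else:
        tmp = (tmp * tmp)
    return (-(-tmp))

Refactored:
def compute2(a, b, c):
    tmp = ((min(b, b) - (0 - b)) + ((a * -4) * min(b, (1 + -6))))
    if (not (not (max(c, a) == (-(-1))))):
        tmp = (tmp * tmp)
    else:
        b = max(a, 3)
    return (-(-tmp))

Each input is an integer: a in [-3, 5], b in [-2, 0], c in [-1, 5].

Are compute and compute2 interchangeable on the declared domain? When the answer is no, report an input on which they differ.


Take a=-3, b=0, c=-1.
compute: tmp = -61; (not (max(c, a) == (-(-1)))) -> true; b = 3; return -61
compute2: tmp = -60; (not (not (max(c, a) == (-(-1))))) -> false; b = 3; return -60
-61 and -60 differ, so these are not the same function on this domain.
verdict: not equivalent; witness: a=-3, b=0, c=-1


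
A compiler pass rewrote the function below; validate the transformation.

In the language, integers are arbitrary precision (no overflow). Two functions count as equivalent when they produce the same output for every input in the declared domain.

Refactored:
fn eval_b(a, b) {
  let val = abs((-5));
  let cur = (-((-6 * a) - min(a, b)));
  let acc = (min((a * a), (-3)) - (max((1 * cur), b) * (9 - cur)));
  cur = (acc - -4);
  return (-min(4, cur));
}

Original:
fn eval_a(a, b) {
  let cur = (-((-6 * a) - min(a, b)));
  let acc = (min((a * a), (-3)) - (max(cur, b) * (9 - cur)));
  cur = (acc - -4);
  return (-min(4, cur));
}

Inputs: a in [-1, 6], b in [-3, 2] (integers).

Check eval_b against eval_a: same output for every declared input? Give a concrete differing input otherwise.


The two versions differ — the changes include min/max/abs usage differs; also constant usage differs; also local variable names differ; also arithmetic usage differs; also statement counts differ.
Tracing a=2, b=1: eval_a: cur=13, then acc=49, then cur=53, then returns -4 | eval_b: val=5, then cur=13, then acc=49, then cur=53, then returns -4 — matching result -4.
Across all 48 domain points the two functions coincide.
verdict: equivalent


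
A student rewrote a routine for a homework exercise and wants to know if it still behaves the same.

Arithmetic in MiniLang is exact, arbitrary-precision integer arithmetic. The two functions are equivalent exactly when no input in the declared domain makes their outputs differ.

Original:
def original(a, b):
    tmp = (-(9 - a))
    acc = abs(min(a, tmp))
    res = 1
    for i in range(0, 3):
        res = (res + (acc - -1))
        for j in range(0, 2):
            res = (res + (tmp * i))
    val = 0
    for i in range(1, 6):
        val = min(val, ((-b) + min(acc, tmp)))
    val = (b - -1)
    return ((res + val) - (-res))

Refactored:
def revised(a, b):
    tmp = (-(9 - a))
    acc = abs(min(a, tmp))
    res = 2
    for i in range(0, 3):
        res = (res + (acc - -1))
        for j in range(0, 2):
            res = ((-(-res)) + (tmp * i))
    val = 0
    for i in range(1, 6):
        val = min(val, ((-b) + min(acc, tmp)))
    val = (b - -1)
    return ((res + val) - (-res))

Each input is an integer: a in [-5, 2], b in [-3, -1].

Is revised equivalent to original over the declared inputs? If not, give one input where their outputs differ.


a=-5, b=-3 yields -78 from original but -76 from revised.
verdict: not equivalent; witness: a=-5, b=-3


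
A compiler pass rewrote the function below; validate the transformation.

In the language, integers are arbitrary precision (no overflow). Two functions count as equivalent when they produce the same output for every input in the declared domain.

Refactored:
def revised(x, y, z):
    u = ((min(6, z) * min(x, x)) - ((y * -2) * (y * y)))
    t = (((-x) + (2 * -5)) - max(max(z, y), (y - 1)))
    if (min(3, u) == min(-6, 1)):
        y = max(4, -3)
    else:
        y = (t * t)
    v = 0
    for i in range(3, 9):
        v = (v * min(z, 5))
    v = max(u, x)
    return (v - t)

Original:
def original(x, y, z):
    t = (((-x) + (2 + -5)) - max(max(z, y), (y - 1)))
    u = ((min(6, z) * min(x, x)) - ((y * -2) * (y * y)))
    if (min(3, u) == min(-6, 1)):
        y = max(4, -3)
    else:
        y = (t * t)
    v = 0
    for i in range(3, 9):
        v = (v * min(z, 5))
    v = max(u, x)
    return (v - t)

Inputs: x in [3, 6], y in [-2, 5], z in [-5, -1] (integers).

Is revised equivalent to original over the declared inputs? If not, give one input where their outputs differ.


Not equivalent: x=3, y=-2, z=-5 separates them (7 vs 14).
original: t := -4 | u := -31 | (min(3, u) == min(-6, 1)): false | y := 16 | v := 0 | iter i=3: | v := 0 | iter i=4: | v := 0 | iter i=5: | v := 0 | iter i=6: | v := 0 | iter i=7: | v := 0 | iter i=8: | v := 0 | v := 3 | result 7
revised: u := -31 | t := -11 | (min(3, u) == min(-6, 1)): false | y := 121 | v := 0 | iter i=3: | v := 0 | iter i=4: | v := 0 | iter i=5: | v := 0 | iter i=6: | v := 0 | iter i=7: | v := 0 | iter i=8: | v := 0 | v := 3 | result 14
verdict: not equivalent; witness: x=3, y=-2, z=-5


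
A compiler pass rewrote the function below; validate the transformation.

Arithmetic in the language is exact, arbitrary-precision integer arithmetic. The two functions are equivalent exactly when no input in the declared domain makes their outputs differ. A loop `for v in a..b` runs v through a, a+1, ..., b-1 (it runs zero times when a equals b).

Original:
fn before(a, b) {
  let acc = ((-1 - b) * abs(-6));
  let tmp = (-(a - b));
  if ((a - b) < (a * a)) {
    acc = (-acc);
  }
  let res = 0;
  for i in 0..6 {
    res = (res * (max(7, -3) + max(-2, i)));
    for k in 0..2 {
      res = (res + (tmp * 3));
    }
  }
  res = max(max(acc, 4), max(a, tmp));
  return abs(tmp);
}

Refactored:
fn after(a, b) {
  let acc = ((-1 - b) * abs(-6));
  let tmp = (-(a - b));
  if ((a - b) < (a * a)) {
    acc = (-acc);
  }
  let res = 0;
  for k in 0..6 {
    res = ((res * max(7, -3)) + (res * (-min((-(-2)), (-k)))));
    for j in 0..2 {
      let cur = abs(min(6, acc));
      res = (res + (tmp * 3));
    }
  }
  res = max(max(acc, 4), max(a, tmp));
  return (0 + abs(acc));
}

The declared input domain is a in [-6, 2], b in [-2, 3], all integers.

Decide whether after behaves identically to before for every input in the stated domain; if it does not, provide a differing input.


At a=-6, b=-2: before gives 4, after gives 6.
verdict: not equivalent; witness: a=-6, b=-2


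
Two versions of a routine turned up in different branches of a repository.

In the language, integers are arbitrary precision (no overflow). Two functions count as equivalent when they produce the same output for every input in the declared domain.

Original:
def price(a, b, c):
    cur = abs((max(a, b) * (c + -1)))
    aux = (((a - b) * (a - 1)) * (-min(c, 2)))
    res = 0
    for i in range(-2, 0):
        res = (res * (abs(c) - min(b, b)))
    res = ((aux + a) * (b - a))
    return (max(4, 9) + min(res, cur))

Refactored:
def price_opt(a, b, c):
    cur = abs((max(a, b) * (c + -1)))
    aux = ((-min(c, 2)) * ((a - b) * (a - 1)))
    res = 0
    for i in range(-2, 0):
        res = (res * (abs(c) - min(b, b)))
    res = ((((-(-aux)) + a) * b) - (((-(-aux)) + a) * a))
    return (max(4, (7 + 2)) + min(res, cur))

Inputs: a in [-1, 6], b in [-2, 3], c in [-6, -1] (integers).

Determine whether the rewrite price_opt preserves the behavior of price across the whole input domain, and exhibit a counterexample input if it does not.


This is a faithful refactor — arithmetic usage differs, and constant usage differs, but the computed results match everywhere.
Tracing a=6, b=1, c=-3: price: cur := 24 | aux := 75 | res := 0 | iter i=-2: | res := 0 | iter i=-1: | res := 0 | res := -405 | result -396 | price_opt: cur := 24 | aux := 75 | res := 0 | iter i=-2: | res := 0 | iter i=-1: | res := 0 | res := -405 | result -396 — matching result -396.
An exhaustive pass over the 288 declared inputs shows identical outputs.
verdict: equivalent


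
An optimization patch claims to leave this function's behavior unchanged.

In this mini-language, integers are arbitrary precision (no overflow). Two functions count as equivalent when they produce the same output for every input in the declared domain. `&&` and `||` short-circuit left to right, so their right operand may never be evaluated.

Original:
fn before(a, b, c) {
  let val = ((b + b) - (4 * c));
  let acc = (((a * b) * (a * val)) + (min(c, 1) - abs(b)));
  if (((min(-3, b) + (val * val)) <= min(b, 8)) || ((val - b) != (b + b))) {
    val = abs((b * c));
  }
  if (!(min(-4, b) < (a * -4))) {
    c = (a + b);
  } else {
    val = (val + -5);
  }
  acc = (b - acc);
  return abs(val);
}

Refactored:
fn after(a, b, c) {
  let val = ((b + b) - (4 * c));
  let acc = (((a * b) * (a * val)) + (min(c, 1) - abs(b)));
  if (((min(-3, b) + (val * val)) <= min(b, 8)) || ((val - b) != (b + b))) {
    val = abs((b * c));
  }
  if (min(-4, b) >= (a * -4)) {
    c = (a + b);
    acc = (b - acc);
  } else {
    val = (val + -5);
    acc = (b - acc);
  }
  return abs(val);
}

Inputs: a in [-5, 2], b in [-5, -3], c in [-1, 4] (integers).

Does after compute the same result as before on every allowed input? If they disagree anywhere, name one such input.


Behavior is preserved: although comparison usage differs, statement counts differ, boolean connective usage differs, arithmetic usage differs, the outputs never diverge.
As a probe, take a=-5, b=-5, c=0: before runs val becomes -10; next acc becomes 1245; next (((min(-3, b) + (val * val)) <= min(b, 8)) || ((val - b) != (b + b))) evaluates to true; next val becomes 0; next (!(min(-4, b) < (a * -4))) evaluates to false; next val becomes -5; next acc becomes -1250; next final value 5; after runs val becomes -10; next acc becomes 1245; next (((min(-3, b) + (val * val)) <= min(b, 8)) || ((val - b) != (b + b))) evaluates to true; next val becomes 0; next (min(-4, b) >= (a * -4)) evaluates to false; next val becomes -5; next acc becomes -1250; next final value 5; both end at 5.
An exhaustive pass over the 144 declared inputs shows identical outputs.
verdict: equivalent
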